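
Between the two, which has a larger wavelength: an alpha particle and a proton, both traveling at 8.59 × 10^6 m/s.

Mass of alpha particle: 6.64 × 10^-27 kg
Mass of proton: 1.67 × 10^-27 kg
The proton has the longer wavelength.

Using λ = h/(mv), since both particles have the same velocity, the wavelength depends only on mass.

For alpha particle: λ₁ = h/(m₁v) = 1.16 × 10^-14 m
For proton: λ₂ = h/(m₂v) = 4.62 × 10^-14 m

Since λ ∝ 1/m at constant velocity, the lighter particle has the longer wavelength.

The proton has the longer de Broglie wavelength.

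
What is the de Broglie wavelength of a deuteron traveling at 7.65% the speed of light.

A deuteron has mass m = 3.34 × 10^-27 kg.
8.65 × 10^-15 m

Using the de Broglie relation λ = h/(mv):

v = 7.65% × c = 2.293 × 10^7 m/s

λ = h/(mv)
λ = (6.626 × 10^-34 J·s) / (3.34 × 10^-27 kg × 2.293 × 10^7 m/s)
λ = 8.65 × 10^-15 m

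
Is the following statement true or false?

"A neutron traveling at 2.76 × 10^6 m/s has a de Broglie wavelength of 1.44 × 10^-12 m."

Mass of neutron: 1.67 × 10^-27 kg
False

The claim is incorrect.

Using λ = h/(mv):
λ = (6.626 × 10^-34 J·s) / (1.67 × 10^-27 kg × 2.76 × 10^6 m/s)
λ = 1.44 × 10^-13 m

The actual wavelength differs from the claimed 1.44 × 10^-12 m.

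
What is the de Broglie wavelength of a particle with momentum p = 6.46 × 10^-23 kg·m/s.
1.03 × 10^-11 m

Using the de Broglie relation λ = h/p:

λ = h/p
λ = (6.626 × 10^-34 J·s) / (6.46 × 10^-23 kg·m/s)
λ = 1.03 × 10^-11 m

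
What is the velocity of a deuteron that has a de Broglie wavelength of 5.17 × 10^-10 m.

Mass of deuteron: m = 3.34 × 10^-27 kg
3.84 × 10^2 m/s

From the de Broglie relation λ = h/(mv), we solve for v:

v = h/(mλ)
v = (6.626 × 10^-34 J·s) / (3.34 × 10^-27 kg × 5.17 × 10^-10 m)
v = 3.84 × 10^2 m/s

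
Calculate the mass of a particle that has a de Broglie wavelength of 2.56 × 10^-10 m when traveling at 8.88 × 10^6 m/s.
2.91 × 10^-31 kg

From the de Broglie relation λ = h/(mv), we solve for m:

m = h/(λv)
m = (6.626 × 10^-34 J·s) / (2.56 × 10^-10 m × 8.88 × 10^6 m/s)
m = 2.91 × 10^-31 kg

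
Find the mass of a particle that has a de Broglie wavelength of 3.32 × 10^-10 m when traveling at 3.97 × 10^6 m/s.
5.03 × 10^-31 kg

From the de Broglie relation λ = h/(mv), we solve for m:

m = h/(λv)
m = (6.626 × 10^-34 J·s) / (3.32 × 10^-10 m × 3.97 × 10^6 m/s)
m = 5.03 × 10^-31 kg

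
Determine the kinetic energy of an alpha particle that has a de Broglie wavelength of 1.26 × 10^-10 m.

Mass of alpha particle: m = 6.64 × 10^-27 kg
2.08 × 10^-21 J (or 0.0130 eV)

From λ = h/√(2mKE), we solve for KE:

λ² = h²/(2mKE)
KE = h²/(2mλ²)
KE = (6.626 × 10^-34 J·s)² / (2 × 6.64 × 10^-27 kg × (1.26 × 10^-10 m)²)
KE = 2.08 × 10^-21 J
KE = 0.0130 eV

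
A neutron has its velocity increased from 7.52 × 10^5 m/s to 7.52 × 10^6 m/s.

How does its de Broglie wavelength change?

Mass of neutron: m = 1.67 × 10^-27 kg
The wavelength decreases by a factor of 10.

Using λ = h/(mv):

Initial wavelength: λ₁ = h/(mv₁) = 5.28 × 10^-13 m
Final wavelength: λ₂ = h/(mv₂) = 5.28 × 10^-14 m

Since λ ∝ 1/v, when velocity increases by a factor of 10, the wavelength decreases by a factor of 10.

λ₂/λ₁ = v₁/v₂ = 1/10

The wavelength decreases by a factor of 10.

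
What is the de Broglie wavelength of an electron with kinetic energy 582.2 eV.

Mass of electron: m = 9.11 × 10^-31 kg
5.08 × 10^-11 m

Using λ = h/√(2mKE):

First convert KE to Joules: KE = 582.2 eV = 9.328 × 10^-17 J

λ = h/√(2mKE)
λ = (6.626 × 10^-34 J·s) / √(2 × 9.11 × 10^-31 kg × 9.328 × 10^-17 J)
λ = 5.08 × 10^-11 m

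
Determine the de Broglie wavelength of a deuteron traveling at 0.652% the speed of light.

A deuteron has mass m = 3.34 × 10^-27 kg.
1.01 × 10^-13 m

Using the de Broglie relation λ = h/(mv):

v = 0.652% × c = 1.955 × 10^6 m/s

λ = h/(mv)
λ = (6.626 × 10^-34 J·s) / (3.34 × 10^-27 kg × 1.955 × 10^6 m/s)
λ = 1.01 × 10^-13 m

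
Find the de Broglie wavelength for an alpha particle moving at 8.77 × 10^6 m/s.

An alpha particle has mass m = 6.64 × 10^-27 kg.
1.14 × 10^-14 m

Using the de Broglie relation λ = h/(mv):

λ = h/(mv)
λ = (6.626 × 10^-34 J·s) / (6.64 × 10^-27 kg × 8.77 × 10^6 m/s)
λ = 1.14 × 10^-14 m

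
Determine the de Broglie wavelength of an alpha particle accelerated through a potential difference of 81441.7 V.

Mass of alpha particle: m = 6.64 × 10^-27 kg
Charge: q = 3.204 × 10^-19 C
3.56 × 10^-14 m

When a particle is accelerated through voltage V, it gains kinetic energy KE = qV.

The de Broglie wavelength is then λ = h/√(2mqV):

λ = h/√(2mqV)
λ = (6.626 × 10^-34 J·s) / √(2 × 6.64 × 10^-27 kg × 3.204 × 10^-19 C × 81441.7 V)
λ = 3.56 × 10^-14 m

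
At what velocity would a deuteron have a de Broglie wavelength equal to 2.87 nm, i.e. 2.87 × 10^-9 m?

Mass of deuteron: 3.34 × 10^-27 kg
6.91 × 10^1 m/s

From λ = h/(mv), solve for v:

v = h/(mλ)
v = (6.626 × 10^-34 J·s) / (3.34 × 10^-27 kg × 2.87 × 10^-9 m)
v = 6.91 × 10^1 m/s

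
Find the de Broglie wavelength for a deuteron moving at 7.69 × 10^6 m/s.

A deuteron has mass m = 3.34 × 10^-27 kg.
2.58 × 10^-14 m

Using the de Broglie relation λ = h/(mv):

λ = h/(mv)
λ = (6.626 × 10^-34 J·s) / (3.34 × 10^-27 kg × 7.69 × 10^6 m/s)
λ = 2.58 × 10^-14 m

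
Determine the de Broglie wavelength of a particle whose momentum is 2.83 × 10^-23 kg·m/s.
2.34 × 10^-11 m

Using the de Broglie relation λ = h/p:

λ = h/p
λ = (6.626 × 10^-34 J·s) / (2.83 × 10^-23 kg·m/s)
λ = 2.34 × 10^-11 m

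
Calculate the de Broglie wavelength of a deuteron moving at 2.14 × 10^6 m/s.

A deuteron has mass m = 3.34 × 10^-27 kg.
9.27 × 10^-14 m

Using the de Broglie relation λ = h/(mv):

λ = h/(mv)
λ = (6.626 × 10^-34 J·s) / (3.34 × 10^-27 kg × 2.14 × 10^6 m/s)
λ = 9.27 × 10^-14 m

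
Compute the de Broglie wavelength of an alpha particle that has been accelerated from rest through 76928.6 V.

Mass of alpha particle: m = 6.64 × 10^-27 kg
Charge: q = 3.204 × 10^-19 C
3.66 × 10^-14 m

When a particle is accelerated through voltage V, it gains kinetic energy KE = qV.

The de Broglie wavelength is then λ = h/√(2mqV):

λ = h/√(2mqV)
λ = (6.626 × 10^-34 J·s) / √(2 × 6.64 × 10^-27 kg × 3.204 × 10^-19 C × 76928.6 V)
λ = 3.66 × 10^-14 m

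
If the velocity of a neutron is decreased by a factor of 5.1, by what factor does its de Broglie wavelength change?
The wavelength increases by a factor of 5.1.

From λ = h/(mv), the wavelength is inversely proportional to velocity:

λ ∝ 1/v

If v → v/5.1, then λ → 5.1λ

When velocity is decreased by a factor of 5.1, the wavelength increases by a factor of 5.1.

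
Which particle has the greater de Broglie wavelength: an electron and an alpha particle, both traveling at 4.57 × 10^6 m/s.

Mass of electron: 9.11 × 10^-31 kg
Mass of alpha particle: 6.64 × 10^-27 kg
The electron has the longer wavelength.

Using λ = h/(mv), since both particles have the same velocity, the wavelength depends only on mass.

For electron: λ₁ = h/(m₁v) = 1.59 × 10^-10 m
For alpha particle: λ₂ = h/(m₂v) = 2.18 × 10^-14 m

Since λ ∝ 1/m at constant velocity, the lighter particle has the longer wavelength.

The electron has the longer de Broglie wavelength.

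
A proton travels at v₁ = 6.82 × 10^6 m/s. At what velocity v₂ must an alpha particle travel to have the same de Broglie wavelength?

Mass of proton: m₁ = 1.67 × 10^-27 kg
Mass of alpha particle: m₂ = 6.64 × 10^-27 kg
v₂ = 1.72 × 10^6 m/s

For equal de Broglie wavelengths: λ₁ = λ₂

h/(m₁v₁) = h/(m₂v₂)
m₁v₁ = m₂v₂
v₂ = v₁ · (m₁/m₂)

v₂ = 6.82 × 10^6 m/s × (1.67 × 10^-27 kg / 6.64 × 10^-27 kg)
v₂ = 1.72 × 10^6 m/s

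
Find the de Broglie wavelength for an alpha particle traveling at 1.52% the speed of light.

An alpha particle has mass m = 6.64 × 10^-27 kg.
2.19 × 10^-14 m

Using the de Broglie relation λ = h/(mv):

v = 1.52% × c = 4.557 × 10^6 m/s

λ = h/(mv)
λ = (6.626 × 10^-34 J·s) / (6.64 × 10^-27 kg × 4.557 × 10^6 m/s)
λ = 2.19 × 10^-14 m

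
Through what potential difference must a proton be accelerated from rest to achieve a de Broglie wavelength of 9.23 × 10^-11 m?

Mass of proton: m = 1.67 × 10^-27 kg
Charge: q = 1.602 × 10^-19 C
9.63 × 10^-2 V

From λ = h/√(2mqV), we solve for V:

λ² = h²/(2mqV)
V = h²/(2mqλ²)
V = (6.626 × 10^-34 J·s)² / (2 × 1.67 × 10^-27 kg × 1.602 × 10^-19 C × (9.23 × 10^-11 m)²)
V = 9.63 × 10^-2 V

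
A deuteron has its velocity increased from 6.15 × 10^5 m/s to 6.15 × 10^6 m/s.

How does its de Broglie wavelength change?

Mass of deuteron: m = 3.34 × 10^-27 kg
The wavelength decreases by a factor of 10.

Using λ = h/(mv):

Initial wavelength: λ₁ = h/(mv₁) = 3.23 × 10^-13 m
Final wavelength: λ₂ = h/(mv₂) = 3.23 × 10^-14 m

Since λ ∝ 1/v, when velocity increases by a factor of 10, the wavelength decreases by a factor of 10.

λ₂/λ₁ = v₁/v₂ = 1/10

The wavelength decreases by a factor of 10.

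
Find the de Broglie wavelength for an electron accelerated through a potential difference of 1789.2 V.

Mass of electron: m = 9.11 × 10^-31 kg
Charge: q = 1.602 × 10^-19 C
2.90 × 10^-11 m

When a particle is accelerated through voltage V, it gains kinetic energy KE = qV.

The de Broglie wavelength is then λ = h/√(2mqV):

λ = h/√(2mqV)
λ = (6.626 × 10^-34 J·s) / √(2 × 9.11 × 10^-31 kg × 1.602 × 10^-19 C × 1789.2 V)
λ = 2.90 × 10^-11 m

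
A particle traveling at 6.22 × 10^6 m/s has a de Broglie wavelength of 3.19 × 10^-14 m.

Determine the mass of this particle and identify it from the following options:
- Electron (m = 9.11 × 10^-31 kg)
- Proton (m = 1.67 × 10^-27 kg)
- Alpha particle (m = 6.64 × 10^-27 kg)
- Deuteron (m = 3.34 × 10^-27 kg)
The particle is a deuteron.

From λ = h/(mv), solve for mass:

m = h/(λv)
m = (6.626 × 10^-34 J·s) / (3.19 × 10^-14 m × 6.22 × 10^6 m/s)
m = 3.34 × 10^-27 kg

Comparing with the listed masses, this is closest to a deuteron.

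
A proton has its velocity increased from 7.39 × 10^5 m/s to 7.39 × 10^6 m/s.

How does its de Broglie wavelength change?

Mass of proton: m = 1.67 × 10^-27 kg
The wavelength decreases by a factor of 10.

Using λ = h/(mv):

Initial wavelength: λ₁ = h/(mv₁) = 5.37 × 10^-13 m
Final wavelength: λ₂ = h/(mv₂) = 5.37 × 10^-14 m

Since λ ∝ 1/v, when velocity increases by a factor of 10, the wavelength decreases by a factor of 10.

λ₂/λ₁ = v₁/v₂ = 1/10

The wavelength decreases by a factor of 10.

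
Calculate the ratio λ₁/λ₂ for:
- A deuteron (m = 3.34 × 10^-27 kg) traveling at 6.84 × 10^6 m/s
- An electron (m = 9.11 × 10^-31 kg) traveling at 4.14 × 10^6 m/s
λ₁/λ₂ = 1.65 × 10^-4

Using λ = h/(mv):

λ₁ = h/(m₁v₁) = 2.90 × 10^-14 m
λ₂ = h/(m₂v₂) = 1.76 × 10^-10 m

Ratio λ₁/λ₂ = (m₂v₂)/(m₁v₁)
         = (9.11 × 10^-31 kg × 4.14 × 10^6 m/s) / (3.34 × 10^-27 kg × 6.84 × 10^6 m/s)
         = 1.65 × 10^-4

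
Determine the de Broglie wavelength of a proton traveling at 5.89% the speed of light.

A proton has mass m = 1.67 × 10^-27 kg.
2.25 × 10^-14 m

Using the de Broglie relation λ = h/(mv):

v = 5.89% × c = 1.766 × 10^7 m/s

λ = h/(mv)
λ = (6.626 × 10^-34 J·s) / (1.67 × 10^-27 kg × 1.766 × 10^7 m/s)
λ = 2.25 × 10^-14 m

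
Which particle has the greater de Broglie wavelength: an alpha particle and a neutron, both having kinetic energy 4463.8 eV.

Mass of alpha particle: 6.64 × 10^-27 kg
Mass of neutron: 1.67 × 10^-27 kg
The neutron has the longer wavelength.

Using λ = h/√(2mKE):

For alpha particle: λ₁ = h/√(2m₁KE) = 2.15 × 10^-13 m
For neutron: λ₂ = h/√(2m₂KE) = 4.29 × 10^-13 m

Since λ ∝ 1/√m at constant kinetic energy, the lighter particle has the longer wavelength.

The neutron has the longer de Broglie wavelength.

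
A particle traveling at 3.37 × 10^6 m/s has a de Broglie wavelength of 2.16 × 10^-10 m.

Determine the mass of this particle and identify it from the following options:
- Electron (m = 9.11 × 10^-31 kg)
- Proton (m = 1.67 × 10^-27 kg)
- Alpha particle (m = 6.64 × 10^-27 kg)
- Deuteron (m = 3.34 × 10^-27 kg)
The particle is an electron.

From λ = h/(mv), solve for mass:

m = h/(λv)
m = (6.626 × 10^-34 J·s) / (2.16 × 10^-10 m × 3.37 × 10^6 m/s)
m = 9.10 × 10^-31 kg

Comparing with the listed masses, this is closest to an electron.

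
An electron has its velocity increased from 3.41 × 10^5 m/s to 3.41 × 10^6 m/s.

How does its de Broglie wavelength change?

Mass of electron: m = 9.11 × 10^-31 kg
The wavelength decreases by a factor of 10.

Using λ = h/(mv):

Initial wavelength: λ₁ = h/(mv₁) = 2.13 × 10^-9 m
Final wavelength: λ₂ = h/(mv₂) = 2.13 × 10^-10 m

Since λ ∝ 1/v, when velocity increases by a factor of 10, the wavelength decreases by a factor of 10.

λ₂/λ₁ = v₁/v₂ = 1/10

The wavelength decreases by a factor of 10.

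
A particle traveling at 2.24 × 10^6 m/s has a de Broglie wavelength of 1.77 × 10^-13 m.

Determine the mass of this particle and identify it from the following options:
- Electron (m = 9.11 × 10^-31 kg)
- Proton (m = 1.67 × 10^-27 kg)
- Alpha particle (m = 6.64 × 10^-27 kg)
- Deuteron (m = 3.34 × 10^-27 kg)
The particle is a proton.

From λ = h/(mv), solve for mass:

m = h/(λv)
m = (6.626 × 10^-34 J·s) / (1.77 × 10^-13 m × 2.24 × 10^6 m/s)
m = 1.67 × 10^-27 kg

Comparing with the listed masses, this is closest to a proton.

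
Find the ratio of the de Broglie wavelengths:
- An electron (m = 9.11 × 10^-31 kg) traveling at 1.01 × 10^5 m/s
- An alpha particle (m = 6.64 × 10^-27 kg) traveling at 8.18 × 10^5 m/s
λ₁/λ₂ = 5.90 × 10^4

Using λ = h/(mv):

λ₁ = h/(m₁v₁) = 7.20 × 10^-9 m
λ₂ = h/(m₂v₂) = 1.22 × 10^-13 m

Ratio λ₁/λ₂ = (m₂v₂)/(m₁v₁)
         = (6.64 × 10^-27 kg × 8.18 × 10^5 m/s) / (9.11 × 10^-31 kg × 1.01 × 10^5 m/s)
         = 5.90 × 10^4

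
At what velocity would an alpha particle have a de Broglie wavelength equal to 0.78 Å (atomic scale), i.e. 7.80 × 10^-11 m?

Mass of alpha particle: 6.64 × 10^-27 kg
1.28 × 10^3 m/s

From λ = h/(mv), solve for v:

v = h/(mλ)
v = (6.626 × 10^-34 J·s) / (6.64 × 10^-27 kg × 7.80 × 10^-11 m)
v = 1.28 × 10^3 m/s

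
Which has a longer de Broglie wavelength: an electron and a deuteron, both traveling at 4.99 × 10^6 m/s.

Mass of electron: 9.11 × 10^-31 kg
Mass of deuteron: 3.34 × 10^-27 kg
The electron has the longer wavelength.

Using λ = h/(mv), since both particles have the same velocity, the wavelength depends only on mass.

For electron: λ₁ = h/(m₁v) = 1.46 × 10^-10 m
For deuteron: λ₂ = h/(m₂v) = 3.98 × 10^-14 m

Since λ ∝ 1/m at constant velocity, the lighter particle has the longer wavelength.

The electron has the longer de Broglie wavelength.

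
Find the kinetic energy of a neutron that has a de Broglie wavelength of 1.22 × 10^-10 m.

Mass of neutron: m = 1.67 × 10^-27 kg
8.83 × 10^-21 J (or 0.0551 eV)

From λ = h/√(2mKE), we solve for KE:

λ² = h²/(2mKE)
KE = h²/(2mλ²)
KE = (6.626 × 10^-34 J·s)² / (2 × 1.67 × 10^-27 kg × (1.22 × 10^-10 m)²)
KE = 8.83 × 10^-21 J
KE = 0.0551 eV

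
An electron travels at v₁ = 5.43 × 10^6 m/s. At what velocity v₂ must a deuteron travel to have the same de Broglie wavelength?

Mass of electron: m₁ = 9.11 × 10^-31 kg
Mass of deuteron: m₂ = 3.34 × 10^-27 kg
v₂ = 1.48 × 10^3 m/s

For equal de Broglie wavelengths: λ₁ = λ₂

h/(m₁v₁) = h/(m₂v₂)
m₁v₁ = m₂v₂
v₂ = v₁ · (m₁/m₂)

v₂ = 5.43 × 10^6 m/s × (9.11 × 10^-31 kg / 3.34 × 10^-27 kg)
v₂ = 1.48 × 10^3 m/s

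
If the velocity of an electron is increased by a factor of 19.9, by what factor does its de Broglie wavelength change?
The wavelength decreases by a factor of 19.9.

From λ = h/(mv), the wavelength is inversely proportional to velocity:

λ ∝ 1/v

If v → 19.9v, then λ → λ/19.9

When velocity is increased by a factor of 19.9, the wavelength decreases by a factor of 19.9.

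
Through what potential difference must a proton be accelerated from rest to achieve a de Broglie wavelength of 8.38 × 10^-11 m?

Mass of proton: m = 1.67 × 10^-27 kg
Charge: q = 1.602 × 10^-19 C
1.17 × 10^-1 V

From λ = h/√(2mqV), we solve for V:

λ² = h²/(2mqV)
V = h²/(2mqλ²)
V = (6.626 × 10^-34 J·s)² / (2 × 1.67 × 10^-27 kg × 1.602 × 10^-19 C × (8.38 × 10^-11 m)²)
V = 1.17 × 10^-1 V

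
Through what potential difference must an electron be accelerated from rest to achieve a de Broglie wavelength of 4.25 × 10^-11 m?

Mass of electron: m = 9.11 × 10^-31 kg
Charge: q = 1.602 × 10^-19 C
833 V

From λ = h/√(2mqV), we solve for V:

λ² = h²/(2mqV)
V = h²/(2mqλ²)
V = (6.626 × 10^-34 J·s)² / (2 × 9.11 × 10^-31 kg × 1.602 × 10^-19 C × (4.25 × 10^-11 m)²)
V = 833 V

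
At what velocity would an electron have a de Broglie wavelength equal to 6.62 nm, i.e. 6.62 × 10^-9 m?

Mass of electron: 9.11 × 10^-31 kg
1.10 × 10^5 m/s

From λ = h/(mv), solve for v:

v = h/(mλ)
v = (6.626 × 10^-34 J·s) / (9.11 × 10^-31 kg × 6.62 × 10^-9 m)
v = 1.10 × 10^5 m/s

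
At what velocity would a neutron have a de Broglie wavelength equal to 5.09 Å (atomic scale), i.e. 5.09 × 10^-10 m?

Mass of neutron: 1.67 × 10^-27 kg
7.80 × 10^2 m/s

From λ = h/(mv), solve for v:

v = h/(mλ)
v = (6.626 × 10^-34 J·s) / (1.67 × 10^-27 kg × 5.09 × 10^-10 m)
v = 7.80 × 10^2 m/s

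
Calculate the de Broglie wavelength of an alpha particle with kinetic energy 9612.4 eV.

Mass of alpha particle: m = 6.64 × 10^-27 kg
1.47 × 10^-13 m

Using λ = h/√(2mKE):

First convert KE to Joules: KE = 9612.4 eV = 1.540 × 10^-15 J

λ = h/√(2mKE)
λ = (6.626 × 10^-34 J·s) / √(2 × 6.64 × 10^-27 kg × 1.540 × 10^-15 J)
λ = 1.47 × 10^-13 m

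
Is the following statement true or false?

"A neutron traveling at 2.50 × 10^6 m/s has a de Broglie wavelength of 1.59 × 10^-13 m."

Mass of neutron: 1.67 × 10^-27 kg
True

The claim is correct.

Using λ = h/(mv):
λ = (6.626 × 10^-34 J·s) / (1.67 × 10^-27 kg × 2.50 × 10^6 m/s)
λ = 1.59 × 10^-13 m

This matches the claimed value.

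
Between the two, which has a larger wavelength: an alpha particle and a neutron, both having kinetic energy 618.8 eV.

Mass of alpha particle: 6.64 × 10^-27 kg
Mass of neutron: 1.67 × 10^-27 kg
The neutron has the longer wavelength.

Using λ = h/√(2mKE):

For alpha particle: λ₁ = h/√(2m₁KE) = 5.77 × 10^-13 m
For neutron: λ₂ = h/√(2m₂KE) = 1.15 × 10^-12 m

Since λ ∝ 1/√m at constant kinetic energy, the lighter particle has the longer wavelength.

The neutron has the longer de Broglie wavelength.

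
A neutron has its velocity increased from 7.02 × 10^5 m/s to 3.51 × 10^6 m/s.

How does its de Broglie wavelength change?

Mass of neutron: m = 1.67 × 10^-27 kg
The wavelength decreases by a factor of 5.

Using λ = h/(mv):

Initial wavelength: λ₁ = h/(mv₁) = 5.65 × 10^-13 m
Final wavelength: λ₂ = h/(mv₂) = 1.13 × 10^-13 m

Since λ ∝ 1/v, when velocity increases by a factor of 5, the wavelength decreases by a factor of 5.

λ₂/λ₁ = v₁/v₂ = 1/5

The wavelength decreases by a factor of 5.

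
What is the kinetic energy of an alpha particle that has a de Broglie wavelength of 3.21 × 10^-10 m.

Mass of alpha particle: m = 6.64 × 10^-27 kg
3.21 × 10^-22 J (or 2.00 × 10^-3 eV)

From λ = h/√(2mKE), we solve for KE:

λ² = h²/(2mKE)
KE = h²/(2mλ²)
KE = (6.626 × 10^-34 J·s)² / (2 × 6.64 × 10^-27 kg × (3.21 × 10^-10 m)²)
KE = 3.21 × 10^-22 J
KE = 2.00 × 10^-3 eV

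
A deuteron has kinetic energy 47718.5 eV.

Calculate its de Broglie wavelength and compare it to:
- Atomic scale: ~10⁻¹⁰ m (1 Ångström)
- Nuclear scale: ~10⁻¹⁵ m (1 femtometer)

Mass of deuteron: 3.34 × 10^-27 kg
λ = 9.27 × 10^-14 m, which is between nuclear and atomic scales.

Using λ = h/√(2mKE):

KE = 47718.5 eV = 7.645 × 10^-15 J

λ = h/√(2mKE)
λ = (6.626 × 10^-34 J·s) / √(2 × 3.34 × 10^-27 kg × 7.645 × 10^-15 J)
λ = 9.27 × 10^-14 m

Comparison:
- Atomic scale (10⁻¹⁰ m): λ is 0.00093× this size
- Nuclear scale (10⁻¹⁵ m): λ is 93× this size

The wavelength is between nuclear and atomic scales.

This wavelength is appropriate for probing atomic structure but too large for nuclear physics experiments.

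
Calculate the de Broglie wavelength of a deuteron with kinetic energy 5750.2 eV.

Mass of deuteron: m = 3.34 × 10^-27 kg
2.67 × 10^-13 m

Using λ = h/√(2mKE):

First convert KE to Joules: KE = 5750.2 eV = 9.213 × 10^-16 J

λ = h/√(2mKE)
λ = (6.626 × 10^-34 J·s) / √(2 × 3.34 × 10^-27 kg × 9.213 × 10^-16 J)
λ = 2.67 × 10^-13 m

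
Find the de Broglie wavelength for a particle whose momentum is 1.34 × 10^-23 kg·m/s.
4.94 × 10^-11 m

Using the de Broglie relation λ = h/p:

λ = h/p
λ = (6.626 × 10^-34 J·s) / (1.34 × 10^-23 kg·m/s)
λ = 4.94 × 10^-11 m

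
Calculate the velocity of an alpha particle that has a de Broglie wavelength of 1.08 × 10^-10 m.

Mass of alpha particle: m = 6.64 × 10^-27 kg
9.24 × 10^2 m/s

From the de Broglie relation λ = h/(mv), we solve for v:

v = h/(mλ)
v = (6.626 × 10^-34 J·s) / (6.64 × 10^-27 kg × 1.08 × 10^-10 m)
v = 9.24 × 10^2 m/s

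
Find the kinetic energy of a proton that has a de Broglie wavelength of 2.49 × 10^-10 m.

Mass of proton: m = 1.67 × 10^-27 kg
2.12 × 10^-21 J (or 0.0132 eV)

From λ = h/√(2mKE), we solve for KE:

λ² = h²/(2mKE)
KE = h²/(2mλ²)
KE = (6.626 × 10^-34 J·s)² / (2 × 1.67 × 10^-27 kg × (2.49 × 10^-10 m)²)
KE = 2.12 × 10^-21 J
KE = 0.0132 eV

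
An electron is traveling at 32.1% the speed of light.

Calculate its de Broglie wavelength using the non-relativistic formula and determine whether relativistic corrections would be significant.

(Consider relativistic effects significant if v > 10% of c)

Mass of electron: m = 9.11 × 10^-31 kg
Yes, relativistic corrections are needed.

Using the non-relativistic de Broglie formula λ = h/(mv):

v = 32.1% × c = 9.623 × 10^7 m/s

λ = h/(mv)
λ = (6.626 × 10^-34 J·s) / (9.11 × 10^-31 kg × 9.623 × 10^7 m/s)
λ = 7.56 × 10^-12 m

Since v = 32.1% of c > 10% of c, relativistic corrections ARE significant and the actual wavelength would differ from this non-relativistic estimate.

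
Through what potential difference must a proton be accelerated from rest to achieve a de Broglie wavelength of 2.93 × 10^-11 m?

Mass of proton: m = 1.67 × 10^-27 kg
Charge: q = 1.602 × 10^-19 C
9.56 × 10^-1 V

From λ = h/√(2mqV), we solve for V:

λ² = h²/(2mqV)
V = h²/(2mqλ²)
V = (6.626 × 10^-34 J·s)² / (2 × 1.67 × 10^-27 kg × 1.602 × 10^-19 C × (2.93 × 10^-11 m)²)
V = 9.56 × 10^-1 V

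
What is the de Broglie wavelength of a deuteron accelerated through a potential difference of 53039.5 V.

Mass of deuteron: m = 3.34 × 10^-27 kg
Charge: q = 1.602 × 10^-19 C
8.79 × 10^-14 m

When a particle is accelerated through voltage V, it gains kinetic energy KE = qV.

The de Broglie wavelength is then λ = h/√(2mqV):

λ = h/√(2mqV)
λ = (6.626 × 10^-34 J·s) / √(2 × 3.34 × 10^-27 kg × 1.602 × 10^-19 C × 53039.5 V)
λ = 8.79 × 10^-14 m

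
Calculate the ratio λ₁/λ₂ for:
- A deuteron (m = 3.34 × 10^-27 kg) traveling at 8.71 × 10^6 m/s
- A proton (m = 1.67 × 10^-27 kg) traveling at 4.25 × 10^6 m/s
λ₁/λ₂ = 0.244

Using λ = h/(mv):

λ₁ = h/(m₁v₁) = 2.28 × 10^-14 m
λ₂ = h/(m₂v₂) = 9.34 × 10^-14 m

Ratio λ₁/λ₂ = (m₂v₂)/(m₁v₁)
         = (1.67 × 10^-27 kg × 4.25 × 10^6 m/s) / (3.34 × 10^-27 kg × 8.71 × 10^6 m/s)
         = 0.244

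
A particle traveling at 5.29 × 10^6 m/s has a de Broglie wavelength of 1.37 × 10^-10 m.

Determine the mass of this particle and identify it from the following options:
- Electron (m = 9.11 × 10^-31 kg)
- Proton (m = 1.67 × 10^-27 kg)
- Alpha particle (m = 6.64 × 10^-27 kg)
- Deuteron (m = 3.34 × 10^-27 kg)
The particle is an electron.

From λ = h/(mv), solve for mass:

m = h/(λv)
m = (6.626 × 10^-34 J·s) / (1.37 × 10^-10 m × 5.29 × 10^6 m/s)
m = 9.14 × 10^-31 kg

Comparing with the listed masses, this is closest to an electron.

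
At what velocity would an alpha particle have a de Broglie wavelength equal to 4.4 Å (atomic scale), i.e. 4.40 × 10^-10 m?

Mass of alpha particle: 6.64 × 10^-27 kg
2.27 × 10^2 m/s

From λ = h/(mv), solve for v:

v = h/(mλ)
v = (6.626 × 10^-34 J·s) / (6.64 × 10^-27 kg × 4.40 × 10^-10 m)
v = 2.27 × 10^2 m/s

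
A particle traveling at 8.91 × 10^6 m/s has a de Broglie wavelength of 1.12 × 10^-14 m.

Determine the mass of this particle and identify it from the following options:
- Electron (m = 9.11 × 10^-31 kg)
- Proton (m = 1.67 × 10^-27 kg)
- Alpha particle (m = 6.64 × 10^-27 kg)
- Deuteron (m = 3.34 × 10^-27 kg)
The particle is an alpha particle.

From λ = h/(mv), solve for mass:

m = h/(λv)
m = (6.626 × 10^-34 J·s) / (1.12 × 10^-14 m × 8.91 × 10^6 m/s)
m = 6.64 × 10^-27 kg

Comparing with the listed masses, this is closest to an alpha particle.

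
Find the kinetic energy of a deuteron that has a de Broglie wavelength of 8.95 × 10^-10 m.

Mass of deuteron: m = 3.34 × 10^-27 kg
8.21 × 10^-23 J (or 5.12 × 10^-4 eV)

From λ = h/√(2mKE), we solve for KE:

λ² = h²/(2mKE)
KE = h²/(2mλ²)
KE = (6.626 × 10^-34 J·s)² / (2 × 3.34 × 10^-27 kg × (8.95 × 10^-10 m)²)
KE = 8.21 × 10^-23 J
KE = 5.12 × 10^-4 eV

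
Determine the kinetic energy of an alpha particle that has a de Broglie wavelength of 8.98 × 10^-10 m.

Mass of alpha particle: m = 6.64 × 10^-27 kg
4.10 × 10^-23 J (or 2.56 × 10^-4 eV)

From λ = h/√(2mKE), we solve for KE:

λ² = h²/(2mKE)
KE = h²/(2mλ²)
KE = (6.626 × 10^-34 J·s)² / (2 × 6.64 × 10^-27 kg × (8.98 × 10^-10 m)²)
KE = 4.10 × 10^-23 J
KE = 2.56 × 10^-4 eV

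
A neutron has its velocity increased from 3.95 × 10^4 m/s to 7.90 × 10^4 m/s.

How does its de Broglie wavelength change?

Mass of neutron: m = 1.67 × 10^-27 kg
The wavelength decreases by a factor of 2.

Using λ = h/(mv):

Initial wavelength: λ₁ = h/(mv₁) = 1.00 × 10^-11 m
Final wavelength: λ₂ = h/(mv₂) = 5.02 × 10^-12 m

Since λ ∝ 1/v, when velocity increases by a factor of 2, the wavelength decreases by a factor of 2.

λ₂/λ₁ = v₁/v₂ = 1/2

The wavelength decreases by a factor of 2.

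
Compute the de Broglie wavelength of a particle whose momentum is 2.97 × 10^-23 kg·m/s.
2.23 × 10^-11 m

Using the de Broglie relation λ = h/p:

λ = h/p
λ = (6.626 × 10^-34 J·s) / (2.97 × 10^-23 kg·m/s)
λ = 2.23 × 10^-11 m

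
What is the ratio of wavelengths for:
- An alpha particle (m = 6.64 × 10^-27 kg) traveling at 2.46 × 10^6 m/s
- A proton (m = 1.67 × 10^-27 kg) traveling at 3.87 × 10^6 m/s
λ₁/λ₂ = 0.396

Using λ = h/(mv):

λ₁ = h/(m₁v₁) = 4.06 × 10^-14 m
λ₂ = h/(m₂v₂) = 1.03 × 10^-13 m

Ratio λ₁/λ₂ = (m₂v₂)/(m₁v₁)
         = (1.67 × 10^-27 kg × 3.87 × 10^6 m/s) / (6.64 × 10^-27 kg × 2.46 × 10^6 m/s)
         = 0.396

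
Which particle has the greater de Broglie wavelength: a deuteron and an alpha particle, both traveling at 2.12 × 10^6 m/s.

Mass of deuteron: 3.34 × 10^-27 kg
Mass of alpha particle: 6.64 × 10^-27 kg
The deuteron has the longer wavelength.

Using λ = h/(mv), since both particles have the same velocity, the wavelength depends only on mass.

For deuteron: λ₁ = h/(m₁v) = 9.36 × 10^-14 m
For alpha particle: λ₂ = h/(m₂v) = 4.71 × 10^-14 m

Since λ ∝ 1/m at constant velocity, the lighter particle has the longer wavelength.

The deuteron has the longer de Broglie wavelength.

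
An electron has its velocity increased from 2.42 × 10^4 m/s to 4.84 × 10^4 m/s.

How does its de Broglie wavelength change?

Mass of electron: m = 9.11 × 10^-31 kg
The wavelength decreases by a factor of 2.

Using λ = h/(mv):

Initial wavelength: λ₁ = h/(mv₁) = 3.01 × 10^-8 m
Final wavelength: λ₂ = h/(mv₂) = 1.50 × 10^-8 m

Since λ ∝ 1/v, when velocity increases by a factor of 2, the wavelength decreases by a factor of 2.

λ₂/λ₁ = v₁/v₂ = 1/2

The wavelength decreases by a factor of 2.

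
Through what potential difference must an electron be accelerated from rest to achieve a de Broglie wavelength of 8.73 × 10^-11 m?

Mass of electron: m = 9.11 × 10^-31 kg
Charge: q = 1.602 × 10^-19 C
197 V

From λ = h/√(2mqV), we solve for V:

λ² = h²/(2mqV)
V = h²/(2mqλ²)
V = (6.626 × 10^-34 J·s)² / (2 × 9.11 × 10^-31 kg × 1.602 × 10^-19 C × (8.73 × 10^-11 m)²)
V = 197 V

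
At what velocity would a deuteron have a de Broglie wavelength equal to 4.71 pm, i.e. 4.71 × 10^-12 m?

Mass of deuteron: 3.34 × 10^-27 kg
4.21 × 10^4 m/s

From λ = h/(mv), solve for v:

v = h/(mλ)
v = (6.626 × 10^-34 J·s) / (3.34 × 10^-27 kg × 4.71 × 10^-12 m)
v = 4.21 × 10^4 m/s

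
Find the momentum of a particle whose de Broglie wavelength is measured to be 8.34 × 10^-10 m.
7.94 × 10^-25 kg·m/s

From the de Broglie relation λ = h/p, we solve for p:

p = h/λ
p = (6.626 × 10^-34 J·s) / (8.34 × 10^-10 m)
p = 7.94 × 10^-25 kg·m/s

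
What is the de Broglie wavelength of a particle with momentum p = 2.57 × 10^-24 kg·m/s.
2.58 × 10^-10 m

Using the de Broglie relation λ = h/p:

λ = h/p
λ = (6.626 × 10^-34 J·s) / (2.57 × 10^-24 kg·m/s)
λ = 2.58 × 10^-10 m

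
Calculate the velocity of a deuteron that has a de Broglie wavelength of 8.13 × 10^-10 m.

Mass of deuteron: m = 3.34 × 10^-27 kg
2.44 × 10^2 m/s

From the de Broglie relation λ = h/(mv), we solve for v:

v = h/(mλ)
v = (6.626 × 10^-34 J·s) / (3.34 × 10^-27 kg × 8.13 × 10^-10 m)
v = 2.44 × 10^2 m/s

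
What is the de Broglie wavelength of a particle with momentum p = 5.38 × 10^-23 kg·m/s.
1.23 × 10^-11 m

Using the de Broglie relation λ = h/p:

λ = h/p
λ = (6.626 × 10^-34 J·s) / (5.38 × 10^-23 kg·m/s)
λ = 1.23 × 10^-11 m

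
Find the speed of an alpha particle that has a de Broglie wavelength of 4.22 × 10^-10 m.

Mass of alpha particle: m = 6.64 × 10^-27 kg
2.36 × 10^2 m/s

From the de Broglie relation λ = h/(mv), we solve for v:

v = h/(mλ)
v = (6.626 × 10^-34 J·s) / (6.64 × 10^-27 kg × 4.22 × 10^-10 m)
v = 2.36 × 10^2 m/s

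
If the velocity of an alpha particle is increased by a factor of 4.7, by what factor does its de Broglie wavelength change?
The wavelength decreases by a factor of 4.7.

From λ = h/(mv), the wavelength is inversely proportional to velocity:

λ ∝ 1/v

If v → 4.7v, then λ → λ/4.7

When velocity is increased by a factor of 4.7, the wavelength decreases by a factor of 4.7.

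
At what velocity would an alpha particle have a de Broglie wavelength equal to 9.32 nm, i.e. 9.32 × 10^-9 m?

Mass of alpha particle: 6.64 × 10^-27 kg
1.07 × 10^1 m/s

From λ = h/(mv), solve for v:

v = h/(mλ)
v = (6.626 × 10^-34 J·s) / (6.64 × 10^-27 kg × 9.32 × 10^-9 m)
v = 1.07 × 10^1 m/s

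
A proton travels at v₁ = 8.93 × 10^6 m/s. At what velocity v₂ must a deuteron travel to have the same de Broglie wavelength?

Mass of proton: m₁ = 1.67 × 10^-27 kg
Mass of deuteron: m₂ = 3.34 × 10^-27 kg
v₂ = 4.46 × 10^6 m/s

For equal de Broglie wavelengths: λ₁ = λ₂

h/(m₁v₁) = h/(m₂v₂)
m₁v₁ = m₂v₂
v₂ = v₁ · (m₁/m₂)

v₂ = 8.93 × 10^6 m/s × (1.67 × 10^-27 kg / 3.34 × 10^-27 kg)
v₂ = 4.46 × 10^6 m/s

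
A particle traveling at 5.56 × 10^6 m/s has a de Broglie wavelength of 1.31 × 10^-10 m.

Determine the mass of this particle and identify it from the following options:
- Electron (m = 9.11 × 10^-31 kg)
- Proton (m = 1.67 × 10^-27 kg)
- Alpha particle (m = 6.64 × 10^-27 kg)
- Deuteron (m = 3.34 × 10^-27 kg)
The particle is an electron.

From λ = h/(mv), solve for mass:

m = h/(λv)
m = (6.626 × 10^-34 J·s) / (1.31 × 10^-10 m × 5.56 × 10^6 m/s)
m = 9.10 × 10^-31 kg

Comparing with the listed masses, this is closest to an electron.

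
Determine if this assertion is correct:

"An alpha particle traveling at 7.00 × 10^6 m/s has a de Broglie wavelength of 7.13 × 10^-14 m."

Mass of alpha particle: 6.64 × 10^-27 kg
False

The claim is incorrect.

Using λ = h/(mv):
λ = (6.626 × 10^-34 J·s) / (6.64 × 10^-27 kg × 7.00 × 10^6 m/s)
λ = 1.43 × 10^-14 m

The actual wavelength differs from the claimed 7.13 × 10^-14 m.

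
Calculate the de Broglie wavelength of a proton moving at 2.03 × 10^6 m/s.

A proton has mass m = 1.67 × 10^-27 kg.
1.95 × 10^-13 m

Using the de Broglie relation λ = h/(mv):

λ = h/(mv)
λ = (6.626 × 10^-34 J·s) / (1.67 × 10^-27 kg × 2.03 × 10^6 m/s)
λ = 1.95 × 10^-13 m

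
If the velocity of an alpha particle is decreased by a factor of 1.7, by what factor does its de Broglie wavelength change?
The wavelength increases by a factor of 1.7.

From λ = h/(mv), the wavelength is inversely proportional to velocity:

λ ∝ 1/v

If v → v/1.7, then λ → 1.7λ

When velocity is decreased by a factor of 1.7, the wavelength increases by a factor of 1.7.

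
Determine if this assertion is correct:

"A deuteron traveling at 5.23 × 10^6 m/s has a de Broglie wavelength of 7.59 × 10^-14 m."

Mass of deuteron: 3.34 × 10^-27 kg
False

The claim is incorrect.

Using λ = h/(mv):
λ = (6.626 × 10^-34 J·s) / (3.34 × 10^-27 kg × 5.23 × 10^6 m/s)
λ = 3.79 × 10^-14 m

The actual wavelength differs from the claimed 7.59 × 10^-14 m.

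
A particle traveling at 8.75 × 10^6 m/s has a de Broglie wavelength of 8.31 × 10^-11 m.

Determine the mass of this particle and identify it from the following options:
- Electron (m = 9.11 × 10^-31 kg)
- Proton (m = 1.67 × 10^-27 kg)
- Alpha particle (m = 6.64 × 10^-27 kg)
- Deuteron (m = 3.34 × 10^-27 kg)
The particle is an electron.

From λ = h/(mv), solve for mass:

m = h/(λv)
m = (6.626 × 10^-34 J·s) / (8.31 × 10^-11 m × 8.75 × 10^6 m/s)
m = 9.11 × 10^-31 kg

Comparing with the listed masses, this is closest to an electron.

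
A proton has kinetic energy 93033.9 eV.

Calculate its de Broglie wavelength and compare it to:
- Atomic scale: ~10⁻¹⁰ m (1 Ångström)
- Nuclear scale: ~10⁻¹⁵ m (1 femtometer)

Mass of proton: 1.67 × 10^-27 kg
λ = 9.39 × 10^-14 m, which is between nuclear and atomic scales.

Using λ = h/√(2mKE):

KE = 93033.9 eV = 1.491 × 10^-14 J

λ = h/√(2mKE)
λ = (6.626 × 10^-34 J·s) / √(2 × 1.67 × 10^-27 kg × 1.491 × 10^-14 J)
λ = 9.39 × 10^-14 m

Comparison:
- Atomic scale (10⁻¹⁰ m): λ is 0.00094× this size
- Nuclear scale (10⁻¹⁵ m): λ is 94× this size

The wavelength is between nuclear and atomic scales.

This wavelength is appropriate for probing atomic structure but too large for nuclear physics experiments.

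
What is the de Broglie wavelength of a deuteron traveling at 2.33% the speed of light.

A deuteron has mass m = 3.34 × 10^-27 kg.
2.84 × 10^-14 m

Using the de Broglie relation λ = h/(mv):

v = 2.33% × c = 6.985 × 10^6 m/s

λ = h/(mv)
λ = (6.626 × 10^-34 J·s) / (3.34 × 10^-27 kg × 6.985 × 10^6 m/s)
λ = 2.84 × 10^-14 m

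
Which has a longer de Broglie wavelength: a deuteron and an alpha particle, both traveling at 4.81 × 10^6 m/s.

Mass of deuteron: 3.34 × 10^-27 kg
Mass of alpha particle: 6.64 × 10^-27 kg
The deuteron has the longer wavelength.

Using λ = h/(mv), since both particles have the same velocity, the wavelength depends only on mass.

For deuteron: λ₁ = h/(m₁v) = 4.12 × 10^-14 m
For alpha particle: λ₂ = h/(m₂v) = 2.07 × 10^-14 m

Since λ ∝ 1/m at constant velocity, the lighter particle has the longer wavelength.

The deuteron has the longer de Broglie wavelength.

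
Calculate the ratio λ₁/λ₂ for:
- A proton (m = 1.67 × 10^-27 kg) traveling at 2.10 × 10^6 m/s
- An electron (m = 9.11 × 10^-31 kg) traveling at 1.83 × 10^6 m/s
λ₁/λ₂ = 4.75 × 10^-4

Using λ = h/(mv):

λ₁ = h/(m₁v₁) = 1.89 × 10^-13 m
λ₂ = h/(m₂v₂) = 3.97 × 10^-10 m

Ratio λ₁/λ₂ = (m₂v₂)/(m₁v₁)
         = (9.11 × 10^-31 kg × 1.83 × 10^6 m/s) / (1.67 × 10^-27 kg × 2.10 × 10^6 m/s)
         = 4.75 × 10^-4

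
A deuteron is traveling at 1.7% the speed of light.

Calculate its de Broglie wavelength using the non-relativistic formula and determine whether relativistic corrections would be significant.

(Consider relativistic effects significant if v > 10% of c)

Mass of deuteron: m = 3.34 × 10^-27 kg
No, relativistic corrections are not needed.

Using the non-relativistic de Broglie formula λ = h/(mv):

v = 1.7% × c = 5.096 × 10^6 m/s

λ = h/(mv)
λ = (6.626 × 10^-34 J·s) / (3.34 × 10^-27 kg × 5.096 × 10^6 m/s)
λ = 3.89 × 10^-14 m

Since v = 1.7% of c < 10% of c, relativistic corrections are NOT significant and this non-relativistic result is a good approximation.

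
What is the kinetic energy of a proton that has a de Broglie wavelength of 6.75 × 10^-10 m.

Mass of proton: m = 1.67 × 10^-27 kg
2.89 × 10^-22 J (or 1.80 × 10^-3 eV)

From λ = h/√(2mKE), we solve for KE:

λ² = h²/(2mKE)
KE = h²/(2mλ²)
KE = (6.626 × 10^-34 J·s)² / (2 × 1.67 × 10^-27 kg × (6.75 × 10^-10 m)²)
KE = 2.89 × 10^-22 J
KE = 1.80 × 10^-3 eV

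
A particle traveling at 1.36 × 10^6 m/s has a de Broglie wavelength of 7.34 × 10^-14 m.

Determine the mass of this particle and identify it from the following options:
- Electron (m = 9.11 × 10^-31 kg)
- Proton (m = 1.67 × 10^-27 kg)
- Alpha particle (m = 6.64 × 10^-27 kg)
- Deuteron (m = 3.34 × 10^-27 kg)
The particle is an alpha particle.

From λ = h/(mv), solve for mass:

m = h/(λv)
m = (6.626 × 10^-34 J·s) / (7.34 × 10^-14 m × 1.36 × 10^6 m/s)
m = 6.64 × 10^-27 kg

Comparing with the listed masses, this is closest to an alpha particle.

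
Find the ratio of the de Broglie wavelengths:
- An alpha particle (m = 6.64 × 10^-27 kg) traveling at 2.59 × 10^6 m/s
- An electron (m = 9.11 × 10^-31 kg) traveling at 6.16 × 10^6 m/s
λ₁/λ₂ = 3.26 × 10^-4

Using λ = h/(mv):

λ₁ = h/(m₁v₁) = 3.85 × 10^-14 m
λ₂ = h/(m₂v₂) = 1.18 × 10^-10 m

Ratio λ₁/λ₂ = (m₂v₂)/(m₁v₁)
         = (9.11 × 10^-31 kg × 6.16 × 10^6 m/s) / (6.64 × 10^-27 kg × 2.59 × 10^6 m/s)
         = 3.26 × 10^-4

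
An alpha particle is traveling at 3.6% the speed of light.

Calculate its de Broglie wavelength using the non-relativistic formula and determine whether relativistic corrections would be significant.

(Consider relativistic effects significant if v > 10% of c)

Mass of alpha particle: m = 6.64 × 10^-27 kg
No, relativistic corrections are not needed.

Using the non-relativistic de Broglie formula λ = h/(mv):

v = 3.6% × c = 1.079 × 10^7 m/s

λ = h/(mv)
λ = (6.626 × 10^-34 J·s) / (6.64 × 10^-27 kg × 1.079 × 10^7 m/s)
λ = 9.25 × 10^-15 m

Since v = 3.6% of c < 10% of c, relativistic corrections are NOT significant and this non-relativistic result is a good approximation.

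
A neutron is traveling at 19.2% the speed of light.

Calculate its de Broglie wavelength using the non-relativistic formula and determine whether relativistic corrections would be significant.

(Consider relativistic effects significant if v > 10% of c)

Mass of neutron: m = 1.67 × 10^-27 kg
Yes, relativistic corrections are needed.

Using the non-relativistic de Broglie formula λ = h/(mv):

v = 19.2% × c = 5.756 × 10^7 m/s

λ = h/(mv)
λ = (6.626 × 10^-34 J·s) / (1.67 × 10^-27 kg × 5.756 × 10^7 m/s)
λ = 6.89 × 10^-15 m

Since v = 19.2% of c > 10% of c, relativistic corrections ARE significant and the actual wavelength would differ from this non-relativistic estimate.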